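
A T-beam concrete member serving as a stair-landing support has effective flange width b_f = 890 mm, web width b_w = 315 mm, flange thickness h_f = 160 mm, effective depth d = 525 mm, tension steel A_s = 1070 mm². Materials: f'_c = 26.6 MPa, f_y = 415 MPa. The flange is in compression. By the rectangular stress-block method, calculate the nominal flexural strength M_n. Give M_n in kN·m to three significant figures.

M_n ≈ 228 kN·m

Tension: T = A_s f_y = 1070 × 415 = 444050 N.
Try a within the flange: a = T/(0.85 f'_c b_f) = 444050/(0.85 × 26.6 × 890) = 22.07 mm.
Since a = 22.07 ≤ h_f = 160 mm, the stress block lies entirely in the flange; analyse as a rectangular beam of width b_f.
M_n = T(d − a/2) = 444050 × (525 − 11.035) = 228.23 × 10⁶ N·mm.
M_n = 228.23 kN·m.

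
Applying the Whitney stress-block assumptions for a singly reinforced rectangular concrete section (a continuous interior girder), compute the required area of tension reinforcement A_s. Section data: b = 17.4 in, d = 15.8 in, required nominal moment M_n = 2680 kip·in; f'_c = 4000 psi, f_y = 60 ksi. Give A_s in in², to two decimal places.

A_s ≈ 3.14 in²

From M_n = 0.85 f'_c a b (d − a/2):
a = d − √(d² − 2M_n/(0.85 f'_c b)) = 15.8 − √(15.8² − 2 × 2680/(0.85 × 4 × 17.4)) = 3.189 in.
A_s = 0.85 f'_c a b / f_y = 0.85 × 4 × 3.189 × 17.4 / 60 = 3.144 in².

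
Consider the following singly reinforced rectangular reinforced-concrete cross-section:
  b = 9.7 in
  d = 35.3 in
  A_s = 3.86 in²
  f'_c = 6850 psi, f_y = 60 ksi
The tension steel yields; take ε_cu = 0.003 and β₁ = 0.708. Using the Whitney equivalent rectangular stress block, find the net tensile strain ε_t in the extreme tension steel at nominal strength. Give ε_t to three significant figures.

ε_t ≈ 0.0153

a = A_s f_y/(0.85 f'_c b) = 4.101 in.
β₁ = 0.708, so c = a/β₁ = 4.101/0.708 = 5.792 in.
From the linear strain diagram with ε_cu = 0.003: ε_t = 0.003 (d − c)/c = 0.003 × (35.3 − 5.792)/5.792 = 0.0153.
Since ε_t ≥ 0.005, the section is tension-controlled.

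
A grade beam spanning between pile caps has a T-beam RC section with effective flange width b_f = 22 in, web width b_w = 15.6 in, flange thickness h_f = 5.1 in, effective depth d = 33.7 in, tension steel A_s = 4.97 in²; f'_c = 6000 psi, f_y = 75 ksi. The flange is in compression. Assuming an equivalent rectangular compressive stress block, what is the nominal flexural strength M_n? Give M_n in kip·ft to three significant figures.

Tension: T = A_s f_y = 4.97 × 75 = 372.75 kips.
Try a within the flange: a = T/(0.85 f'_c b_f) = 372.75/(0.85 × 6 × 22) = 3.322 in.
Since a = 3.322 ≤ h_f = 5.1 in, the stress block lies entirely in the flange; analyse as a rectangular beam of width b_f.
M_n = T(d − a/2) = 372.75 × (33.7 − 1.661) = 11942.5 kip·in.
M_n = 11942.5/12 = 995.21 kip·ft.

M_n ≈ 995 kip·ft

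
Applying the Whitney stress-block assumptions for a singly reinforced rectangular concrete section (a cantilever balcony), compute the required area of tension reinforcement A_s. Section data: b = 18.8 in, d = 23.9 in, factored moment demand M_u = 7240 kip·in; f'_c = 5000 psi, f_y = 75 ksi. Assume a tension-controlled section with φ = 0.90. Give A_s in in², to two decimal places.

A_s ≈ 4.97 in²

M_n = M_u/φ = 7240/0.90 = 8044.44 kip·in.
From M_n = 0.85 f'_c a b (d − a/2):
a = d − √(d² − 2M_n/(0.85 f'_c b)) = 23.9 − √(23.9² − 2 × 8044.44/(0.85 × 5 × 18.8)) = 4.669 in.
A_s = 0.85 f'_c a b / f_y = 0.85 × 5 × 4.669 × 18.8 / 75 = 4.974 in².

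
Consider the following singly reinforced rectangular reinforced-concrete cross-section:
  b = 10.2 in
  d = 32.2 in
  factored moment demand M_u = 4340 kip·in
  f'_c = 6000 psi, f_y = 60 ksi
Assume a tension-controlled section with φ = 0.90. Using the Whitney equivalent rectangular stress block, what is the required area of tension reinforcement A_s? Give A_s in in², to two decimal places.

M_n = M_u/φ = 4340/0.90 = 4822.22 kip·in.
From M_n = 0.85 f'_c a b (d − a/2):
a = d − √(d² − 2M_n/(0.85 f'_c b)) = 32.2 − √(32.2² − 2 × 4822.22/(0.85 × 6 × 10.2)) = 3.021 in.
A_s = 0.85 f'_c a b / f_y = 0.85 × 6 × 3.021 × 10.2 / 60 = 2.619 in².

A_s ≈ 2.62 in²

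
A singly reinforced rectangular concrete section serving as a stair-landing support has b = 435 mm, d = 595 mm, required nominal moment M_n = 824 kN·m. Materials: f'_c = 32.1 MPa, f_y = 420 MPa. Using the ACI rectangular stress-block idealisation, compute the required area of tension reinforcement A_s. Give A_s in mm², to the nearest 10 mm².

A_s ≈ 3710 mm²

With M_n = 0.85 f'_c a b (d − a/2), solve the quadratic for a:
a = d − √(d² − 2M_n/(0.85 f'_c b)) = 595 − √(595² − 2 × 824×10⁶/(0.85 × 32.1 × 435)) = 131.13 mm.
A_s = 0.85 f'_c a b / f_y = 0.85 × 32.1 × 131.13 × 435 / 420 = 3705.7 mm².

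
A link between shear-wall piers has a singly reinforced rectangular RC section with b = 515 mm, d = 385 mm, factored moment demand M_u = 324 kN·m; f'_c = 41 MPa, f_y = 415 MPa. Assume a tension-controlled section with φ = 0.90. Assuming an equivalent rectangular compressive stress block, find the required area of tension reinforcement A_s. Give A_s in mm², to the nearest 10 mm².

M_n = M_u/φ = 324/0.90 = 360 kN·m.
With M_n = 0.85 f'_c a b (d − a/2), solve the quadratic for a:
a = d − √(d² − 2M_n/(0.85 f'_c b)) = 385 − √(385² − 2 × 360×10⁶/(0.85 × 41 × 515)) = 56.20 mm.
A_s = 0.85 f'_c a b / f_y = 0.85 × 41 × 56.20 × 515 / 415 = 2430.5 mm².

A_s ≈ 2430 mm²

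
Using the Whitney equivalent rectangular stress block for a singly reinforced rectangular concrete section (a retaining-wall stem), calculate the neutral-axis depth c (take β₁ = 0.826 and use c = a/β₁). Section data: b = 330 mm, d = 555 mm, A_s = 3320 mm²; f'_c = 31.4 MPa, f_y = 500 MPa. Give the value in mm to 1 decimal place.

T = A_s f_y = 3320 × 500 = 1660000 N = 1660 kN.
Setting C = 0.85 f'_c a b equal to T: a = 1660000/(0.85 × 31.4 × 330) = 188.471 mm.
With β₁ = 0.826, c = a/β₁ = 188.471/0.826 = 228.2 mm.

c ≈ 228.2 mm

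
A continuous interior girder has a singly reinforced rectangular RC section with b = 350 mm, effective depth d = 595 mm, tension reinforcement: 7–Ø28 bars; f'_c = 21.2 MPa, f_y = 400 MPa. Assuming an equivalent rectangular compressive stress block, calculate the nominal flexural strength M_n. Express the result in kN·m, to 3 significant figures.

A_s = 7 × 616 = 4312 mm².
T = A_s f_y = 4312 × 400 = 1724800 N = 1724.8 kN.
From C = T: a = T/(0.85 f'_c b) = 1724800/(0.85 × 21.2 × 350) = 273.47 mm.
M_n = T(d − a/2) = 1724.8 kN × (595 − 136.735) mm = 790.42 kN·m.

M_n ≈ 790 kN·m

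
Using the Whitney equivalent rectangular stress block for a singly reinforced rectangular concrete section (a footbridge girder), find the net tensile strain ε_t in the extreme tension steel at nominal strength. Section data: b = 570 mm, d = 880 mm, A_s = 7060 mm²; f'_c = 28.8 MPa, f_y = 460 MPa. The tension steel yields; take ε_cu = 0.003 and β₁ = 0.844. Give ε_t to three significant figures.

ε_t ≈ 0.00657

a = A_s f_y/(0.85 f'_c b) = 232.74 mm.
β₁ = 0.844, so c = a/β₁ = 232.74/0.844 = 275.76 mm.
From the linear strain diagram with ε_cu = 0.003: ε_t = 0.003 (d − c)/c = 0.003 × (880 − 275.76)/275.76 = 0.00657.
Since ε_t ≥ 0.005, the section is tension-controlled.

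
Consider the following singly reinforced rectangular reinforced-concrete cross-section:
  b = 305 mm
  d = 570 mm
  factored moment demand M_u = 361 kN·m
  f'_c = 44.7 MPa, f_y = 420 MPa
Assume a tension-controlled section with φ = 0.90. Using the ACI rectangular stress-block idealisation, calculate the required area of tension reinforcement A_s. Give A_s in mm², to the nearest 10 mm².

M_n = M_u/φ = 361/0.90 = 401.111 kN·m.
With M_n = 0.85 f'_c a b (d − a/2), solve the quadratic for a:
a = d − √(d² − 2M_n/(0.85 f'_c b)) = 570 − √(570² − 2 × 401.111×10⁶/(0.85 × 44.7 × 305)) = 64.36 mm.
A_s = 0.85 f'_c a b / f_y = 0.85 × 44.7 × 64.36 × 305 / 420 = 1775.8 mm².

A_s ≈ 1780 mm²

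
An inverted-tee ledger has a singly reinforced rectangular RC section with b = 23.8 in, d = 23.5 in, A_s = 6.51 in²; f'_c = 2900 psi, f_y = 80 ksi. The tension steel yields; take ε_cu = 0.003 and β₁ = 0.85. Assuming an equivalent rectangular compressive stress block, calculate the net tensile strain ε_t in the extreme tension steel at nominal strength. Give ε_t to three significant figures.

a = A_s f_y/(0.85 f'_c b) = 8.877 in.
β₁ = 0.85, so c = a/β₁ = 8.877/0.85 = 10.444 in.
From the linear strain diagram with ε_cu = 0.003: ε_t = 0.003 (d − c)/c = 0.003 × (23.5 − 10.444)/10.444 = 0.00375.
ε_t < 0.004 — the section is over-reinforced for flexure under ACI limits.

ε_t ≈ 0.00375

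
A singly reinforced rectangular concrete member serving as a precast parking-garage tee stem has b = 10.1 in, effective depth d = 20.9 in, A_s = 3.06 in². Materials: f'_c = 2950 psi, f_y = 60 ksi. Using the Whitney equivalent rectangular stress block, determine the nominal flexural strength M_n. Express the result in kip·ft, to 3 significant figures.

M_n ≈ 264 kip·ft

T = A_s f_y = 3.06 × 60 = 183.6 kips.
a = T/(0.85 f'_c b) = 183.6/(0.85 × 2.95 × 10.1) = 7.250 in.
M_n = T(d − a/2) = 183.6 × (20.9 − 3.625) = 3171.7 kip·in = 3171.7/12 = 264.31 kip·ft.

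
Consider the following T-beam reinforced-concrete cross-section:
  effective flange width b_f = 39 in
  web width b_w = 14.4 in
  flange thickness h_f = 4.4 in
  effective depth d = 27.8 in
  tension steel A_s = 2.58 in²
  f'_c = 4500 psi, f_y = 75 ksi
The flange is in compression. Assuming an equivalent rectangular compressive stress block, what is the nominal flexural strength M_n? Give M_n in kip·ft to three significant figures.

Tension: T = A_s f_y = 2.58 × 75 = 193.5 kips.
Try a within the flange: a = T/(0.85 f'_c b_f) = 193.5/(0.85 × 4.5 × 39) = 1.297 in.
Since a = 1.297 ≤ h_f = 4.4 in, the stress block lies entirely in the flange; analyse as a rectangular beam of width b_f.
M_n = T(d − a/2) = 193.5 × (27.8 − 0.6485) = 5253.8 kip·in.
M_n = 5253.8/12 = 437.82 kip·ft.

M_n ≈ 438 kip·ft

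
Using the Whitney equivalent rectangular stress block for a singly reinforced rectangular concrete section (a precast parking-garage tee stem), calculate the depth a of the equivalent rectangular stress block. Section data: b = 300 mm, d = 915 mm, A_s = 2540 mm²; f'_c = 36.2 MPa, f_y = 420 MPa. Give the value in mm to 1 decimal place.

a ≈ 115.6 mm

T = A_s f_y = 2540 × 420 = 1066800 N = 1066.8 kN.
Setting C = 0.85 f'_c a b equal to T: a = 1066800/(0.85 × 36.2 × 300) = 115.6 mm.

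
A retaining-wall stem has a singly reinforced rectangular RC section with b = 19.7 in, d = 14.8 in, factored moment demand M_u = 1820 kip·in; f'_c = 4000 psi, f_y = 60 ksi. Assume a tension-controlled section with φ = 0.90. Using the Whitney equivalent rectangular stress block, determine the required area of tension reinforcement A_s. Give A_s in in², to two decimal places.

A_s ≈ 2.46 in²

M_n = M_u/φ = 1820/0.90 = 2022.22 kip·in.
From M_n = 0.85 f'_c a b (d − a/2):
a = d − √(d² − 2M_n/(0.85 f'_c b)) = 14.8 − √(14.8² − 2 × 2022.22/(0.85 × 4 × 19.7)) = 2.204 in.
A_s = 0.85 f'_c a b / f_y = 0.85 × 4 × 2.204 × 19.7 / 60 = 2.460 in².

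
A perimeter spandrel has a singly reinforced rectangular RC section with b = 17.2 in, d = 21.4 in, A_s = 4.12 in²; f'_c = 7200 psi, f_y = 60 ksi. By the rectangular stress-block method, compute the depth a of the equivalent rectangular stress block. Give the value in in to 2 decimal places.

T = A_s f_y = 4.12 × 60 = 247.2 kips.
a = T/(0.85 f'_c b) = 247.2/(0.85 × 7.2 × 17.2) = 2.35 in.

a ≈ 2.35 in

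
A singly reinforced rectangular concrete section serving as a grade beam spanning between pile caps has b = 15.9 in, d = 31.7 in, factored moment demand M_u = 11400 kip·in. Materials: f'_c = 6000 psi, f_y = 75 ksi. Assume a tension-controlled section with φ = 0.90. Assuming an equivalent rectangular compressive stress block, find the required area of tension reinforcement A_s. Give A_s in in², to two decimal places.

A_s ≈ 5.82 in²

M_n = M_u/φ = 11400/0.90 = 12666.7 kip·in.
From M_n = 0.85 f'_c a b (d − a/2):
a = d − √(d² − 2M_n/(0.85 f'_c b)) = 31.7 − √(31.7² − 2 × 12666.7/(0.85 × 6 × 15.9)) = 5.385 in.
A_s = 0.85 f'_c a b / f_y = 0.85 × 6 × 5.385 × 15.9 / 75 = 5.822 in².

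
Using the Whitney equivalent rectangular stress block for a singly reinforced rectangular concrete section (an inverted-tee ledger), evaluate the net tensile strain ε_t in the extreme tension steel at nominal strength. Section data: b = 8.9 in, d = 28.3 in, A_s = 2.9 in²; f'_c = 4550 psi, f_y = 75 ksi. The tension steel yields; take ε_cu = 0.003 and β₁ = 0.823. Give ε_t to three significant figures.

a = A_s f_y/(0.85 f'_c b) = 6.319 in.
β₁ = 0.823, so c = a/β₁ = 6.319/0.823 = 7.678 in.
From the linear strain diagram with ε_cu = 0.003: ε_t = 0.003 (d − c)/c = 0.003 × (28.3 − 7.678)/7.678 = 0.00806.
Since ε_t ≥ 0.005, the section is tension-controlled.

ε_t ≈ 0.00806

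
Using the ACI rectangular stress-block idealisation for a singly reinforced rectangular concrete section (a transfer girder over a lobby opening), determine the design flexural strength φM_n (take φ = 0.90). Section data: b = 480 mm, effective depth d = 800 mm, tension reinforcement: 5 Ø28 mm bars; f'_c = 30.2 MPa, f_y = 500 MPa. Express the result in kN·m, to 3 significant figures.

A_s = 5 × 616 = 3080 mm².
T = A_s f_y = 3080 × 500 = 1540000 N = 1540 kN.
From C = T: a = T/(0.85 f'_c b) = 1540000/(0.85 × 30.2 × 480) = 124.98 mm.
M_n = T(d − a/2) = 1540 kN × (800 − 62.49) mm = 1135.77 kN·m.
φM_n = 0.90 × 1135.77 = 1022.19 kN·m.

φM_n ≈ 1020 kN·m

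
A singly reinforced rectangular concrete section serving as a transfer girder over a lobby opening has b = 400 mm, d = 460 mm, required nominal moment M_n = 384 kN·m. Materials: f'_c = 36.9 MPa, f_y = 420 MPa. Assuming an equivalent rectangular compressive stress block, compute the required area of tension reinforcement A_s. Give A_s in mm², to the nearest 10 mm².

A_s ≈ 2160 mm²

With M_n = 0.85 f'_c a b (d − a/2), solve the quadratic for a:
a = d − √(d² − 2M_n/(0.85 f'_c b)) = 460 − √(460² − 2 × 384×10⁶/(0.85 × 36.9 × 400)) = 72.20 mm.
A_s = 0.85 f'_c a b / f_y = 0.85 × 36.9 × 72.20 × 400 / 420 = 2156.7 mm².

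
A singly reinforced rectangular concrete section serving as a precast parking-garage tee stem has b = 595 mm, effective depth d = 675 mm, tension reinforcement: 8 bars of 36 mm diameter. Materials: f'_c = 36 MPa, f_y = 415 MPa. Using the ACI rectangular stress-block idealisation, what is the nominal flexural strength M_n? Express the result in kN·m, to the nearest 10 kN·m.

A_s = 8 × 1018 = 8144 mm².
T = A_s f_y = 8144 × 415 = 3379760 N = 3379.76 kN.
From C = T: a = T/(0.85 f'_c b) = 3379760/(0.85 × 36 × 595) = 185.63 mm.
M_n = T(d − a/2) = 3379.76 kN × (675 − 92.815) mm = 1967.65 kN·m.

M_n ≈ 1970 kN·m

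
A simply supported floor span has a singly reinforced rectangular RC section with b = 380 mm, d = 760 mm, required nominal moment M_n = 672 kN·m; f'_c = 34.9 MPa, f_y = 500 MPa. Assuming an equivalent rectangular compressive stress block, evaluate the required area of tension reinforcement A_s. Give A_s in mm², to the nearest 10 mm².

With M_n = 0.85 f'_c a b (d − a/2), solve the quadratic for a:
a = d − √(d² − 2M_n/(0.85 f'_c b)) = 760 − √(760² − 2 × 672×10⁶/(0.85 × 34.9 × 380)) = 82.97 mm.
A_s = 0.85 f'_c a b / f_y = 0.85 × 34.9 × 82.97 × 380 / 500 = 1870.6 mm².

A_s ≈ 1870 mm²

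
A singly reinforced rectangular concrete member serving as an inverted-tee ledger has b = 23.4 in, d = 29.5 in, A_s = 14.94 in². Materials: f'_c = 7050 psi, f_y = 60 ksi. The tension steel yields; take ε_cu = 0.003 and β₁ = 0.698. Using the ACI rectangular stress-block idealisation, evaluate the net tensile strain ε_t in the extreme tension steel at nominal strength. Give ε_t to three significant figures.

ε_t ≈ 0.00666

a = A_s f_y/(0.85 f'_c b) = 6.393 in.
β₁ = 0.698, so c = a/β₁ = 6.393/0.698 = 9.159 in.
From the linear strain diagram with ε_cu = 0.003: ε_t = 0.003 (d − c)/c = 0.003 × (29.5 − 9.159)/9.159 = 0.00666.
Since ε_t ≥ 0.005, the section is tension-controlled.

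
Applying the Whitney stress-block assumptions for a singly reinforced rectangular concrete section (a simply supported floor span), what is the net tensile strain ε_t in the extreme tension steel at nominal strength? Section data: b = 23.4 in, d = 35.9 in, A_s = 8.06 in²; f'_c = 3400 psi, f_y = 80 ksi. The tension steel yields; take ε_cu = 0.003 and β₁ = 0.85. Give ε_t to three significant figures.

ε_t ≈ 0.00660

a = A_s f_y/(0.85 f'_c b) = 9.535 in.
β₁ = 0.85, so c = a/β₁ = 9.535/0.85 = 11.218 in.
From the linear strain diagram with ε_cu = 0.003: ε_t = 0.003 (d − c)/c = 0.003 × (35.9 − 11.218)/11.218 = 0.00660.
Since ε_t ≥ 0.005, the section is tension-controlled.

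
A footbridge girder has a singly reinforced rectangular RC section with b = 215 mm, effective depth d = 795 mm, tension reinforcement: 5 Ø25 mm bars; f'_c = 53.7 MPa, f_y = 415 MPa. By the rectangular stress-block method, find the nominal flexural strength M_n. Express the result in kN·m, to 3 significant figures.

A_s = 5 × 491 = 2455 mm².
T = A_s f_y = 2455 × 415 = 1018825 N = 1018.825 kN.
From C = T: a = T/(0.85 f'_c b) = 1018825/(0.85 × 53.7 × 215) = 103.82 mm.
M_n = T(d − a/2) = 1018.825 kN × (795 − 51.91) mm = 757.08 kN·m.

M_n ≈ 757 kN·m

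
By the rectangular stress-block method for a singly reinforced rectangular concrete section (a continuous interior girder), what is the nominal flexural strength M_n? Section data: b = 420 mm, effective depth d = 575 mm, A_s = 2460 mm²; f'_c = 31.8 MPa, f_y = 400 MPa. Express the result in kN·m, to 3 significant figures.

M_n ≈ 523 kN·m

T = A_s f_y = 2460 × 400 = 984000 N = 984 kN.
From C = T: a = T/(0.85 f'_c b) = 984000/(0.85 × 31.8 × 420) = 86.68 mm.
M_n = T(d − a/2) = 984 kN × (575 − 43.34) mm = 523.15 kN·m.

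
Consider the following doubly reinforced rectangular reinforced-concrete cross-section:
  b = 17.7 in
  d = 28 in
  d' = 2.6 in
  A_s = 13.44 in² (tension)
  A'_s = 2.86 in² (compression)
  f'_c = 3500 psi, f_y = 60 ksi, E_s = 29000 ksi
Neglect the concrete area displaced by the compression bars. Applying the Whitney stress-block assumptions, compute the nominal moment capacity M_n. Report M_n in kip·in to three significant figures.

M_n ≈ 18300 kip·in

Assume both steels yield.
a = (A_s − A'_s) f_y/(0.85 f'_c b) = (13.44 − 2.86) × 60/(0.85 × 3.5 × 17.7) = 12.055 in.
c = a/β₁ = 12.055/0.85 = 14.182 in; ε'_s = 0.003(c − d')/c = 0.0025 ≥ ε_y = 0.0021, so the compression steel yields.
M_n = (A_s − A'_s) f_y (d − a/2) + A'_s f_y (d − d') = 634.8 × (28 − 6.0275) + 171.6 × (28 − 2.6) = 13948.1 + 4358.6 = 18306.7 kip·in.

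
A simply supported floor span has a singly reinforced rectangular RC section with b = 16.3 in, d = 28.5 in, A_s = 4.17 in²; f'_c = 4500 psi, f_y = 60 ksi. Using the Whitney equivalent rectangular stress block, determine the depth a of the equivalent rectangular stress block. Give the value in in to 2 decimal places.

a ≈ 4.01 in

T = A_s f_y = 4.17 × 60 = 250.2 kips.
a = T/(0.85 f'_c b) = 250.2/(0.85 × 4.5 × 16.3) = 4.01 in.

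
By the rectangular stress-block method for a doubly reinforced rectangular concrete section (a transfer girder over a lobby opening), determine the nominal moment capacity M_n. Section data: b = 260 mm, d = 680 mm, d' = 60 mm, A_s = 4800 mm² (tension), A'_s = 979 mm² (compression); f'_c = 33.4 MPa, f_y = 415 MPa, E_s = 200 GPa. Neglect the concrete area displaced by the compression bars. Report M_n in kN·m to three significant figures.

M_n ≈ 1160 kN·m

Assume both tension and compression steel yield.
Net tension couple steel: A_s − A'_s = 3821 mm².
a = (A_s − A'_s) f_y / (0.85 f'_c b) = 1585715/(0.85 × 33.4 × 260) = 214.83 mm.
c = a/β₁ = 214.83/0.811 = 264.90 mm; ε'_s = 0.003(c − d')/c = 0.0023 ≥ f_y/E_s = 0.0021, so compression steel does yield.
M_n = (A_s − A'_s) f_y (d − a/2) + A'_s f_y (d − d') = [1585715 × (680 − 107.415) + 406285 × (680 − 60)] × 10⁻⁶ = 907.96 + 251.90 = 1159.86 kN·m.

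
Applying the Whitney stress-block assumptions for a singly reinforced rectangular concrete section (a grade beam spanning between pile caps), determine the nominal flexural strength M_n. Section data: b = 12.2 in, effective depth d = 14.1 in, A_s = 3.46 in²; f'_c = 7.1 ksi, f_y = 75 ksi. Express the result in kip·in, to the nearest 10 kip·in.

M_n ≈ 3200 kip·in

T = A_s f_y = 3.46 × 75 = 259.5 kips.
a = T/(0.85 f'_c b) = 259.5/(0.85 × 7.1 × 12.2) = 3.525 in.
M_n = T(d − a/2) = 259.5 × (14.1 − 1.7625) = 3201.6 kip·in.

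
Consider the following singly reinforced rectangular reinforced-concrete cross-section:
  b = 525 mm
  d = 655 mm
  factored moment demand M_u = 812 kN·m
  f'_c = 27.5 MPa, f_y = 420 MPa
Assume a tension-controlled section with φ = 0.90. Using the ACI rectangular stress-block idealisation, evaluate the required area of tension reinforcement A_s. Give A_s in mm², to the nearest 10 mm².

A_s ≈ 3620 mm²

M_n = M_u/φ = 812/0.90 = 902.222 kN·m.
With M_n = 0.85 f'_c a b (d − a/2), solve the quadratic for a:
a = d − √(d² − 2M_n/(0.85 f'_c b)) = 655 − √(655² − 2 × 902.222×10⁶/(0.85 × 27.5 × 525)) = 123.98 mm.
A_s = 0.85 f'_c a b / f_y = 0.85 × 27.5 × 123.98 × 525 / 420 = 3622.5 mm².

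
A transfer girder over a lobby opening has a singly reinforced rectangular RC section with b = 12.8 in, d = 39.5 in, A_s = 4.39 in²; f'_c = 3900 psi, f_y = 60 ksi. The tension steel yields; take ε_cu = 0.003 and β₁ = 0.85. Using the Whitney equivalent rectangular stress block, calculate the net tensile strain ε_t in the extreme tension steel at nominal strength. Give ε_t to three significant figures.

ε_t ≈ 0.0132

a = A_s f_y/(0.85 f'_c b) = 6.208 in.
β₁ = 0.85, so c = a/β₁ = 6.208/0.85 = 7.304 in.
From the linear strain diagram with ε_cu = 0.003: ε_t = 0.003 (d − c)/c = 0.003 × (39.5 − 7.304)/7.304 = 0.0132.
Since ε_t ≥ 0.005, the section is tension-controlled.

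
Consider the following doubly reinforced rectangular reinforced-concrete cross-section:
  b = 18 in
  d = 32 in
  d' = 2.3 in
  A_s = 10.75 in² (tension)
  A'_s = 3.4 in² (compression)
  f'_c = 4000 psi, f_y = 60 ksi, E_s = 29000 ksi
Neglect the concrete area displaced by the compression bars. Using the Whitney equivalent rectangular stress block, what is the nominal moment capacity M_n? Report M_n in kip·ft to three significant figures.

Assume both steels yield.
a = (A_s − A'_s) f_y/(0.85 f'_c b) = (10.75 − 3.4) × 60/(0.85 × 4 × 18) = 7.206 in.
c = a/β₁ = 7.206/0.85 = 8.478 in; ε'_s = 0.003(c − d')/c = 0.0022 ≥ ε_y = 0.0021, so the compression steel yields.
M_n = (A_s − A'_s) f_y (d − a/2) + A'_s f_y (d − d') = 441 × (32 − 3.603) + 204 × (32 − 2.3) = 12523.1 + 6058.8 = 18581.9 kip·in = 18581.9/12 = 1548.49 kip·ft.

M_n ≈ 1550 kip·ft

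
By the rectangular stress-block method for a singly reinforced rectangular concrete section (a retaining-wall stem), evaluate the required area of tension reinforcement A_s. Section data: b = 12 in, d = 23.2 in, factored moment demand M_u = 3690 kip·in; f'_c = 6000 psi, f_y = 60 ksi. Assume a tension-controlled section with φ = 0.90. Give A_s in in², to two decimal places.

A_s ≈ 3.16 in²

M_n = M_u/φ = 3690/0.90 = 4100 kip·in.
From M_n = 0.85 f'_c a b (d − a/2):
a = d − √(d² − 2M_n/(0.85 f'_c b)) = 23.2 − √(23.2² − 2 × 4100/(0.85 × 6 × 12)) = 3.094 in.
A_s = 0.85 f'_c a b / f_y = 0.85 × 6 × 3.094 × 12 / 60 = 3.156 in².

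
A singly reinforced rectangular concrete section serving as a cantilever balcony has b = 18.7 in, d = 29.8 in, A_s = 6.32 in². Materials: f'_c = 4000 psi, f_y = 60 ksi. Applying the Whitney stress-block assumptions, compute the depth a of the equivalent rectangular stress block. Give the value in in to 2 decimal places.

a ≈ 5.96 in

T = A_s f_y = 6.32 × 60 = 379.2 kips.
a = T/(0.85 f'_c b) = 379.2/(0.85 × 4 × 18.7) = 5.96 in.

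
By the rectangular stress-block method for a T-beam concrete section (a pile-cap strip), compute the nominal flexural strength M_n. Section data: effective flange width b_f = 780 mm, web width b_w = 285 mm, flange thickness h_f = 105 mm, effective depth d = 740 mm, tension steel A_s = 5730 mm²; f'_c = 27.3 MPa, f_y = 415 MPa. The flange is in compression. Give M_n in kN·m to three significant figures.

Tension: T = A_s f_y = 5730 × 415 = 2377950 N.
Try a within the flange: a = T/(0.85 f'_c b_f) = 2377950/(0.85 × 27.3 × 780) = 131.38 mm.
a = 131.38 > h_f = 105 mm: the block extends into the web. Split into flange-overhang and web parts.
C_f = 0.85 f'_c (b_f − b_w) h_f = 0.85 × 27.3 × (780 − 285) × 105 = 1206080 N.
Remaining web compression depth: a_w = (T − C_f)/(0.85 f'_c b_w) = (2377950 − 1206080)/(0.85 × 27.3 × 285) = 177.20 mm.
M_n = C_f(d − h_f/2) + (T − C_f)(d − a_w/2) = 1206080 × (740 − 52.5) + 1171870 × (740 − 88.6) = 829.18 + 763.36 = 1592.54 × 10⁶ N·mm.
M_n = 1592.54 kN·m.

M_n ≈ 1590 kN·m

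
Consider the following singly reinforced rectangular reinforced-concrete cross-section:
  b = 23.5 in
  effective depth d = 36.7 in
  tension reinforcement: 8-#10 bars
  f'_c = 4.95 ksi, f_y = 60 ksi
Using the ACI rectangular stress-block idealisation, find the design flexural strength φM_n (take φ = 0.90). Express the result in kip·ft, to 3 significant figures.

A_s = 8 × 1.27 = 10.16 in².
T = A_s f_y = 10.16 × 60 = 609.6 kips.
a = T/(0.85 f'_c b) = 609.6/(0.85 × 4.95 × 23.5) = 6.165 in.
M_n = T(d − a/2) = 609.6 × (36.7 − 3.0825) = 20493.2 kip·in = 20493.2/12 = 1707.77 kip·ft.
φM_n = 0.90 × 1707.77 = 1536.99 kip·ft.

φM_n ≈ 1540 kip·ft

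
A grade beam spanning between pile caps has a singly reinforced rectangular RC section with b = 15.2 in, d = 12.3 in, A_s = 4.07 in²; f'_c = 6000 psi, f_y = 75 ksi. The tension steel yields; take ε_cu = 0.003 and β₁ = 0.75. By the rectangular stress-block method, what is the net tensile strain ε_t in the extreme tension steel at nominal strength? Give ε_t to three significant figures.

a = A_s f_y/(0.85 f'_c b) = 3.938 in.
β₁ = 0.75, so c = a/β₁ = 3.938/0.75 = 5.251 in.
From the linear strain diagram with ε_cu = 0.003: ε_t = 0.003 (d − c)/c = 0.003 × (12.3 − 5.251)/5.251 = 0.00403.
ε_t is between 0.004 and 0.005 — transition zone.

ε_t ≈ 0.00403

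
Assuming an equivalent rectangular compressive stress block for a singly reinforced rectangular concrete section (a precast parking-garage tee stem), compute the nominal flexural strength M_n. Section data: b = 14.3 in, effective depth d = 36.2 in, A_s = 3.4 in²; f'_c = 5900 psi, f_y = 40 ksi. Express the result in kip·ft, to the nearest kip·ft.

T = A_s f_y = 3.4 × 40 = 136 kips.
a = T/(0.85 f'_c b) = 136/(0.85 × 5.9 × 14.3) = 1.896 in.
M_n = T(d − a/2) = 136 × (36.2 − 0.948) = 4794.3 kip·in = 4794.3/12 = 399.53 kip·ft.

M_n ≈ 400 kip·ft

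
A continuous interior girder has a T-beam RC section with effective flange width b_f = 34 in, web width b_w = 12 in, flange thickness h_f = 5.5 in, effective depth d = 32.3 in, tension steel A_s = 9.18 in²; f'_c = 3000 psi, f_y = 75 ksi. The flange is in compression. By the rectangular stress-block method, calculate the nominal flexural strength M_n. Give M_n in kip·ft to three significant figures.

M_n ≈ 1590 kip·ft

Tension: T = A_s f_y = 9.18 × 75 = 688.5 kips.
Try a within the flange: a = T/(0.85 f'_c b_f) = 688.5/(0.85 × 3 × 34) = 7.941 in.
a = 7.941 > h_f = 5.5 in: the block extends into the web. Split into flange-overhang and web parts.
C_f = 0.85 f'_c (b_f − b_w) h_f = 0.85 × 3 × (34 − 12) × 5.5 = 308.6 kips.
Remaining web compression depth: a_w = (T − C_f)/(0.85 f'_c b_w) = (688.5 − 308.6)/(0.85 × 3 × 12) = 12.415 in.
M_n = C_f(d − h_f/2) + (T − C_f)(d − a_w/2) = 308.6 × (32.3 − 2.75) + 379.9 × (32.3 − 6.2075) = 9119.1 + 9912.5 = 19031.6 kip·in.
M_n = 19031.6/12 = 1585.97 kip·ft.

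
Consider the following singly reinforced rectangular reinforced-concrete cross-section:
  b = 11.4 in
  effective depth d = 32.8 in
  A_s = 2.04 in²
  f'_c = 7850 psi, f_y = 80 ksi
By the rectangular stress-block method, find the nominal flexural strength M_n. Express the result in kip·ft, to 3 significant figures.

T = A_s f_y = 2.04 × 80 = 163.2 kips.
a = T/(0.85 f'_c b) = 163.2/(0.85 × 7.85 × 11.4) = 2.145 in.
M_n = T(d − a/2) = 163.2 × (32.8 − 1.0725) = 5177.9 kip·in = 5177.9/12 = 431.49 kip·ft.

M_n ≈ 431 kip·ft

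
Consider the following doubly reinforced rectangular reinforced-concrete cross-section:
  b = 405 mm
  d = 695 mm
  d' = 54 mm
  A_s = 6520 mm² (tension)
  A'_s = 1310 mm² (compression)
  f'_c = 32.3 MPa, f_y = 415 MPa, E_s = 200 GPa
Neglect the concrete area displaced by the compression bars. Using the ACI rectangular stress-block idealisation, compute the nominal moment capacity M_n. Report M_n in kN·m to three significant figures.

Assume both tension and compression steel yield.
Net tension couple steel: A_s − A'_s = 5210 mm².
a = (A_s − A'_s) f_y / (0.85 f'_c b) = 2162150/(0.85 × 32.3 × 405) = 194.45 mm.
c = a/β₁ = 194.45/0.819 = 237.42 mm; ε'_s = 0.003(c − d')/c = 0.0023 ≥ f_y/E_s = 0.0021, so compression steel does yield.
M_n = (A_s − A'_s) f_y (d − a/2) + A'_s f_y (d − d') = [2162150 × (695 − 97.225) + 543650 × (695 − 54)] × 10⁻⁶ = 1292.48 + 348.48 = 1640.96 kN·m.

M_n ≈ 1640 kN·m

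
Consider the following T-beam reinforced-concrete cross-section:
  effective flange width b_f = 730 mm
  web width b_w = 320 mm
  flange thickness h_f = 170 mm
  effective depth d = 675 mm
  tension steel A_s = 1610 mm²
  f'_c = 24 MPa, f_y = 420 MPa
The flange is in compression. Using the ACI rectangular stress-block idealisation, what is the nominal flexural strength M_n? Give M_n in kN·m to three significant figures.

M_n ≈ 441 kN·m

Tension: T = A_s f_y = 1610 × 420 = 676200 N.
Try a within the flange: a = T/(0.85 f'_c b_f) = 676200/(0.85 × 24 × 730) = 45.41 mm.
Since a = 45.41 ≤ h_f = 170 mm, the stress block lies entirely in the flange; analyse as a rectangular beam of width b_f.
M_n = T(d − a/2) = 676200 × (675 − 22.705) = 441.08 × 10⁶ N·mm.
M_n = 441.08 kN·m.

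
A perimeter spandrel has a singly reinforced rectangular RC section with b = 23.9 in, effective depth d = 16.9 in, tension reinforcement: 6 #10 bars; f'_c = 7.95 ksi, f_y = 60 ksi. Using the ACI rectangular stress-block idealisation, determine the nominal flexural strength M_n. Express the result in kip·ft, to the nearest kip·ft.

M_n ≈ 590 kip·ft

A_s = 6 × 1.27 = 7.62 in².
T = A_s f_y = 7.62 × 60 = 457.2 kips.
a = T/(0.85 f'_c b) = 457.2/(0.85 × 7.95 × 23.9) = 2.831 in.
M_n = T(d − a/2) = 457.2 × (16.9 − 1.4155) = 7079.5 kip·in = 7079.5/12 = 589.96 kip·ft.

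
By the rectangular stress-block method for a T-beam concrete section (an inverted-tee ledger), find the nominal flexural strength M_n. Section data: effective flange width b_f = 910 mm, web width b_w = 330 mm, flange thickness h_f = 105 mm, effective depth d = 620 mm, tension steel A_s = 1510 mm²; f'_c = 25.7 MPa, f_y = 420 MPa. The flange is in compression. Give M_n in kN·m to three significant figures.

Tension: T = A_s f_y = 1510 × 420 = 634200 N.
Try a within the flange: a = T/(0.85 f'_c b_f) = 634200/(0.85 × 25.7 × 910) = 31.90 mm.
Since a = 31.90 ≤ h_f = 105 mm, the stress block lies entirely in the flange; analyse as a rectangular beam of width b_f.
M_n = T(d − a/2) = 634200 × (620 − 15.95) = 383.09 × 10⁶ N·mm.
M_n = 383.09 kN·m.

M_n ≈ 383 kN·m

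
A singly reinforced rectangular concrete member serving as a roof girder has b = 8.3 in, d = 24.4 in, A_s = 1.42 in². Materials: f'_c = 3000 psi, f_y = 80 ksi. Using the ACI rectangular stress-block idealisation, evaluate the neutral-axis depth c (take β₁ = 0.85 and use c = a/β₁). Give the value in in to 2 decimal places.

T = A_s f_y = 1.42 × 80 = 113.6 kips.
a = T/(0.85 f'_c b) = 113.6/(0.85 × 3 × 8.3) = 5.3674 in.
With β₁ = 0.85, c = a/β₁ = 5.3674/0.85 = 6.31 in.

c ≈ 6.31 in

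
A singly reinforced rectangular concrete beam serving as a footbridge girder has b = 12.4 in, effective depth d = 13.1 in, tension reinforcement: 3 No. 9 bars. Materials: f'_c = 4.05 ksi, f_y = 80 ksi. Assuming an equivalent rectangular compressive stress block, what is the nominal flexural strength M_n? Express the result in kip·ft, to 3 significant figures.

A_s = 3 × 1 = 3 in².
T = A_s f_y = 3 × 80 = 240 kips.
a = T/(0.85 f'_c b) = 240/(0.85 × 4.05 × 12.4) = 5.622 in.
M_n = T(d − a/2) = 240 × (13.1 − 2.811) = 2469.4 kip·in = 2469.4/12 = 205.78 kip·ft.

M_n ≈ 206 kip·ft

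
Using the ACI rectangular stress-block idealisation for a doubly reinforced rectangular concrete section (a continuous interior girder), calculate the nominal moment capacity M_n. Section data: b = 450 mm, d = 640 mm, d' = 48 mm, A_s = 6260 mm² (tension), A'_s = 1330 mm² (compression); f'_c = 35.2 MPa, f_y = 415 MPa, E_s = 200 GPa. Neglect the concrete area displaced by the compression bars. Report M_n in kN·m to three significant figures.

M_n ≈ 1480 kN·m

Assume both tension and compression steel yield.
Net tension couple steel: A_s − A'_s = 4930 mm².
a = (A_s − A'_s) f_y / (0.85 f'_c b) = 2045950/(0.85 × 35.2 × 450) = 151.96 mm.
c = a/β₁ = 151.96/0.799 = 190.19 mm; ε'_s = 0.003(c − d')/c = 0.0022 ≥ f_y/E_s = 0.0021, so compression steel does yield.
M_n = (A_s − A'_s) f_y (d − a/2) + A'_s f_y (d − d') = [2045950 × (640 − 75.98) + 551950 × (640 − 48)] × 10⁻⁶ = 1153.96 + 326.75 = 1480.71 kN·m.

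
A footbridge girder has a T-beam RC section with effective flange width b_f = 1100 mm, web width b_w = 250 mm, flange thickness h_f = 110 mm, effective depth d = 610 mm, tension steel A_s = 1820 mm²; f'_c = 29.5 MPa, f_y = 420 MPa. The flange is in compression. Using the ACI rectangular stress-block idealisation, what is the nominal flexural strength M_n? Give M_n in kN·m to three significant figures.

Tension: T = A_s f_y = 1820 × 420 = 764400 N.
Try a within the flange: a = T/(0.85 f'_c b_f) = 764400/(0.85 × 29.5 × 1100) = 27.71 mm.
Since a = 27.71 ≤ h_f = 110 mm, the stress block lies entirely in the flange; analyse as a rectangular beam of width b_f.
M_n = T(d − a/2) = 764400 × (610 − 13.855) = 455.69 × 10⁶ N·mm.
M_n = 455.69 kN·m.

M_n ≈ 456 kN·m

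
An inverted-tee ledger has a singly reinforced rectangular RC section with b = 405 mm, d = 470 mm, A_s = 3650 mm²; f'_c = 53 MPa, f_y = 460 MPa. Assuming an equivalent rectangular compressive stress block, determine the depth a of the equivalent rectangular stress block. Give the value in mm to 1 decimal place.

T = A_s f_y = 3650 × 460 = 1679000 N = 1679 kN.
Setting C = 0.85 f'_c a b equal to T: a = 1679000/(0.85 × 53 × 405) = 92.0 mm.

a ≈ 92.0 mm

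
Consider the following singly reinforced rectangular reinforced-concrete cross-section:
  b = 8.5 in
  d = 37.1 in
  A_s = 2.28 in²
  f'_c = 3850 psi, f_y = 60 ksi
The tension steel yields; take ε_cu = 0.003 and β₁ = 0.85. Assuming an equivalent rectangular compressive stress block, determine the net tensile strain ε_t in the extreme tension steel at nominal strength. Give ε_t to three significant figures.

ε_t ≈ 0.0162

a = A_s f_y/(0.85 f'_c b) = 4.918 in.
β₁ = 0.85, so c = a/β₁ = 4.918/0.85 = 5.786 in.
From the linear strain diagram with ε_cu = 0.003: ε_t = 0.003 (d − c)/c = 0.003 × (37.1 − 5.786)/5.786 = 0.0162.
Since ε_t ≥ 0.005, the section is tension-controlled.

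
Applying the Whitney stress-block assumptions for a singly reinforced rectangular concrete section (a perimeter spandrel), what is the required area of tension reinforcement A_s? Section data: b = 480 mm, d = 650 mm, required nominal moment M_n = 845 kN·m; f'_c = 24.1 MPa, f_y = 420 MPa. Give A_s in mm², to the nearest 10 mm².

A_s ≈ 3500 mm²

With M_n = 0.85 f'_c a b (d − a/2), solve the quadratic for a:
a = d − √(d² − 2M_n/(0.85 f'_c b)) = 650 − √(650² − 2 × 845×10⁶/(0.85 × 24.1 × 480)) = 149.37 mm.
A_s = 0.85 f'_c a b / f_y = 0.85 × 24.1 × 149.37 × 480 / 420 = 3497.0 mm².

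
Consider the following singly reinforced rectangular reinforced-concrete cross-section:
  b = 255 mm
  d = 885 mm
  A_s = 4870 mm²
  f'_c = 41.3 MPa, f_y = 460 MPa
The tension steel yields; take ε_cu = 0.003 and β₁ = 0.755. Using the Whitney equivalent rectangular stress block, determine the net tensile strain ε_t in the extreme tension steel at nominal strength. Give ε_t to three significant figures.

ε_t ≈ 0.00501

a = A_s f_y/(0.85 f'_c b) = 250.25 mm.
β₁ = 0.755, so c = a/β₁ = 250.25/0.755 = 331.46 mm.
From the linear strain diagram with ε_cu = 0.003: ε_t = 0.003 (d − c)/c = 0.003 × (885 − 331.46)/331.46 = 0.00501.
Since ε_t ≥ 0.005, the section is tension-controlled.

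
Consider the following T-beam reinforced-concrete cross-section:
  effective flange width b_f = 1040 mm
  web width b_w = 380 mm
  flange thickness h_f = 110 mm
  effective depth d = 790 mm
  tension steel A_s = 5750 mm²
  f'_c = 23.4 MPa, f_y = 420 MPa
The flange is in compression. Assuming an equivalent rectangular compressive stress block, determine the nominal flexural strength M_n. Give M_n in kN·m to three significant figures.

Tension: T = A_s f_y = 5750 × 420 = 2415000 N.
Try a within the flange: a = T/(0.85 f'_c b_f) = 2415000/(0.85 × 23.4 × 1040) = 116.75 mm.
a = 116.75 > h_f = 110 mm: the block extends into the web. Split into flange-overhang and web parts.
C_f = 0.85 f'_c (b_f − b_w) h_f = 0.85 × 23.4 × (1040 − 380) × 110 = 1444014 N.
Remaining web compression depth: a_w = (T − C_f)/(0.85 f'_c b_w) = (2415000 − 1444014)/(0.85 × 23.4 × 380) = 128.47 mm.
M_n = C_f(d − h_f/2) + (T − C_f)(d − a_w/2) = 1444014 × (790 − 55) + 970986 × (790 − 64.235) = 1061.35 + 704.71 = 1766.06 × 10⁶ N·mm.
M_n = 1766.06 kN·m.

M_n ≈ 1770 kN·m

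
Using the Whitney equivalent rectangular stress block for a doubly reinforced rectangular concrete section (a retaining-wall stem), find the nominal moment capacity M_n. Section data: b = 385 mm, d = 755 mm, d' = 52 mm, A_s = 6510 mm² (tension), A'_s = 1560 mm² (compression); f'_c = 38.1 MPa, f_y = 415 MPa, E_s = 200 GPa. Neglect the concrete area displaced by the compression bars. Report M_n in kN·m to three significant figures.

Assume both tension and compression steel yield.
Net tension couple steel: A_s − A'_s = 4950 mm².
a = (A_s − A'_s) f_y / (0.85 f'_c b) = 2054250/(0.85 × 38.1 × 385) = 164.76 mm.
c = a/β₁ = 164.76/0.778 = 211.77 mm; ε'_s = 0.003(c − d')/c = 0.0023 ≥ f_y/E_s = 0.0021, so compression steel does yield.
M_n = (A_s − A'_s) f_y (d − a/2) + A'_s f_y (d − d') = [2054250 × (755 − 82.38) + 647400 × (755 − 52)] × 10⁻⁶ = 1381.73 + 455.12 = 1836.85 kN·m.

M_n ≈ 1840 kN·m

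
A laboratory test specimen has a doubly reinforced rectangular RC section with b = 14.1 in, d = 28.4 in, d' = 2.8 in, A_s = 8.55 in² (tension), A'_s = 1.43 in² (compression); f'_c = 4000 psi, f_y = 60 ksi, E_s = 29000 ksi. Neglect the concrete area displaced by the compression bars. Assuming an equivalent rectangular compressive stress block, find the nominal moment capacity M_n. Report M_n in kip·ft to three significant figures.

M_n ≈ 1040 kip·ft

Assume both steels yield.
a = (A_s − A'_s) f_y/(0.85 f'_c b) = (8.55 − 1.43) × 60/(0.85 × 4 × 14.1) = 8.911 in.
c = a/β₁ = 8.911/0.85 = 10.484 in; ε'_s = 0.003(c − d')/c = 0.0022 ≥ ε_y = 0.0021, so the compression steel yields.
M_n = (A_s − A'_s) f_y (d − a/2) + A'_s f_y (d − d') = 427.2 × (28.4 − 4.4555) + 85.8 × (28.4 − 2.8) = 10229.1 + 2196.5 = 12425.6 kip·in = 12425.6/12 = 1035.47 kip·ft.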